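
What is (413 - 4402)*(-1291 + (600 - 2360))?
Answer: 12170439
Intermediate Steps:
(413 - 4402)*(-1291 + (600 - 2360)) = -3989*(-1291 - 1760) = -3989*(-3051) = 12170439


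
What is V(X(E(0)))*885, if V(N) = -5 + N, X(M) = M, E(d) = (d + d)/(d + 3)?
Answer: -4425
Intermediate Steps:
E(d) = 2*d/(3 + d) (E(d) = (2*d)/(3 + d) = 2*d/(3 + d))
V(X(E(0)))*885 = (-5 + 2*0/(3 + 0))*885 = (-5 + 2*0/3)*885 = (-5 + 2*0*(⅓))*885 = (-5 + 0)*885 = -5*885 = -4425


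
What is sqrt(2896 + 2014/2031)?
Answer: sqrt(11949977490)/2031 ≈ 53.824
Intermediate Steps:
sqrt(2896 + 2014/2031) = sqrt(5883790/2031) = sqrt(11949977490)/2031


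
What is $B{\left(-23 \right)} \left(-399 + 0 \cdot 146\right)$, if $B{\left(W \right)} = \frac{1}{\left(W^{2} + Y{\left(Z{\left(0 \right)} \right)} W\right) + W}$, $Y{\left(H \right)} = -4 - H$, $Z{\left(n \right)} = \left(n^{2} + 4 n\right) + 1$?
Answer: $- \frac{133}{207} \approx -0.64251$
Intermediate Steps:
$Z{\left(n \right)} = 1 + n^{2} + 4 n$
$B{\left(W \right)} = \frac{1}{W^{2} - 4 W}$ ($B{\left(W \right)} = \frac{1}{\left(W^{2} + \left(-4 - \left(1 + 0^{2} + 4 \cdot 0\right)\right) W\right) + W} = \frac{1}{\left(W^{2} + \left(-4 - \left(1 + 0 + 0\right)\right) W\right) + W} = \frac{1}{\left(W^{2} + \left(-4 - 1\right) W\right) + W} = \frac{1}{\left(W^{2} - 5 W\right) + W} = \frac{1}{W^{2} - 4 W}$)
$B{\left(-23 \right)} \left(-399 + 0 \cdot 146\right) = \frac{1}{\left(-23\right) \left(-4 - 23\right)} \left(-399 + 0 \cdot 146\right) = - \frac{1}{23 \left(-27\right)} \left(-399 + 0\right) = \left(- \frac{1}{23}\right) \left(- \frac{1}{27}\right) \left(-399\right) = \frac{1}{621} \left(-399\right) = - \frac{133}{207}$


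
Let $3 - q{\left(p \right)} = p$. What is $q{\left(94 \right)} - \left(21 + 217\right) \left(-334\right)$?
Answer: $79401$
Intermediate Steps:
$q{\left(p \right)} = 3 - p$
$q{\left(94 \right)} - \left(21 + 217\right) \left(-334\right) = \left(3 - 94\right) - \left(21 + 217\right) \left(-334\right) = \left(3 - 94\right) - 238 \left(-334\right) = -91 - -79492 = -91 + 79492 = 79401$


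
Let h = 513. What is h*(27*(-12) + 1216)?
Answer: 457596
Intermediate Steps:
h*(27*(-12) + 1216) = 513*(27*(-12) + 1216) = 513*(-324 + 1216) = 513*892 = 457596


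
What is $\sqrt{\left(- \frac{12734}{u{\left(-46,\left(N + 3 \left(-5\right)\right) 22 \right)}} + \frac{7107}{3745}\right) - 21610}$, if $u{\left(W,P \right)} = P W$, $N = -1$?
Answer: $\frac{i \sqrt{1241529642550984710}}{7579880} \approx 147.0 i$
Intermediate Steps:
$\sqrt{\left(- \frac{12734}{u{\left(-46,\left(N + 3 \left(-5\right)\right) 22 \right)}} + \frac{7107}{3745}\right) - 21610} = \sqrt{\left(- \frac{12734}{\left(-1 + 3 \left(-5\right)\right) 22 \left(-46\right)} + \frac{7107}{3745}\right) - 21610} = \sqrt{\left(- \frac{12734}{\left(-1 - 15\right) 22 \left(-46\right)} + 7107 \cdot \frac{1}{3745}\right) - 21610} = \sqrt{\left(- \frac{12734}{\left(-16\right) 22 \left(-46\right)} + \frac{7107}{3745}\right) - 21610} = \sqrt{\left(- \frac{12734}{\left(-352\right) \left(-46\right)} + \frac{7107}{3745}\right) - 21610} = \sqrt{\left(- \frac{12734}{16192} + \frac{7107}{3745}\right) - 21610} = \sqrt{\left(\left(-12734\right) \frac{1}{16192} + \frac{7107}{3745}\right) - 21610} = \sqrt{\left(- \frac{6367}{8096} + \frac{7107}{3745}\right) - 21610} = \sqrt{\frac{33693857}{30319520} - 21610} = \sqrt{- \frac{655171133343}{30319520}} = \frac{i \sqrt{1241529642550984710}}{7579880}$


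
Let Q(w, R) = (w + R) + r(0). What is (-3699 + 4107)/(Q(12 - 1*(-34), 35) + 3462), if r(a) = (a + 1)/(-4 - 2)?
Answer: 2448/21257 ≈ 0.11516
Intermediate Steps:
r(a) = -⅙ - a/6 (r(a) = (1 + a)/(-6) = (1 + a)*(-⅙) = -⅙ - a/6)
Q(w, R) = -⅙ + R + w (Q(w, R) = (w + R) + (-⅙ - ⅙*0) = (R + w) + (-⅙ + 0) = (R + w) - ⅙ = -⅙ + R + w)
(-3699 + 4107)/(Q(12 - 1*(-34), 35) + 3462) = (-3699 + 4107)/((-⅙ + 35 + (12 - 1*(-34))) + 3462) = 408/((-⅙ + 35 + (12 + 34)) + 3462) = 408/((-⅙ + 35 + 46) + 3462) = 408/(485/6 + 3462) = 408/(21257/6) = 408*(6/21257) = 2448/21257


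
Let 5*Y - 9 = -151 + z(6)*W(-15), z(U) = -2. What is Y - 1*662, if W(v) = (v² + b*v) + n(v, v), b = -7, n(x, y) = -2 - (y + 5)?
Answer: -4128/5 ≈ -825.60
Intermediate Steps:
n(x, y) = -7 - y (n(x, y) = -2 - (5 + y) = -2 + (-5 - y) = -7 - y)
W(v) = -7 + v² - 8*v (W(v) = (v² - 7*v) + (-7 - v) = -7 + v² - 8*v)
Y = -818/5 (Y = 9/5 + (-151 - 2*(-7 + (-15)² - 8*(-15)))/5 = 9/5 + (-151 - 2*(-7 + 225 + 120))/5 = 9/5 + (-151 - 2*338)/5 = 9/5 + (-151 - 676)/5 = 9/5 + (⅕)*(-827) = 9/5 - 827/5 = -818/5 ≈ -163.60)
Y - 1*662 = -818/5 - 1*662 = -818/5 - 662 = -4128/5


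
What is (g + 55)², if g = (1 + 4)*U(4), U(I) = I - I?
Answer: 3025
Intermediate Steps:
U(I) = 0
g = 0 (g = (1 + 4)*0 = 5*0 = 0)
(g + 55)² = (0 + 55)² = 55² = 3025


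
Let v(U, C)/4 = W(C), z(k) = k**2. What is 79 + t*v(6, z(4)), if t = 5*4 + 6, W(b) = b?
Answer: 1743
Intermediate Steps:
v(U, C) = 4*C
t = 26 (t = 20 + 6 = 26)
79 + t*v(6, z(4)) = 79 + 26*(4*4**2) = 79 + 26*(4*16) = 79 + 26*64 = 79 + 1664 = 1743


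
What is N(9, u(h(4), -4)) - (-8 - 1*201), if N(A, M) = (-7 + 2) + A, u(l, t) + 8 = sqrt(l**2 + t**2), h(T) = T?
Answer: 213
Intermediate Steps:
u(l, t) = -8 + sqrt(l**2 + t**2)
N(A, M) = -5 + A
N(9, u(h(4), -4)) - (-8 - 1*201) = (-5 + 9) - (-8 - 1*201) = 4 - (-8 - 201) = 4 - 1*(-209) = 4 + 209 = 213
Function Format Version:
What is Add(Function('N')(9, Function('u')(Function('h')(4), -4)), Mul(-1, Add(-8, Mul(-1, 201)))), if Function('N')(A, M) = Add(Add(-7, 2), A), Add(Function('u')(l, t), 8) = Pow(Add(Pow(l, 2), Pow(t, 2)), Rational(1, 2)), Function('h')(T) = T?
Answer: 213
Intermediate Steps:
Function('u')(l, t) = Add(-8, Pow(Add(Pow(l, 2), Pow(t, 2)), Rational(1, 2)))
Function('N')(A, M) = Add(-5, A)
Add(Function('N')(9, Function('u')(Function('h')(4), -4)), Mul(-1, Add(-8, Mul(-1, 201)))) = Add(Add(-5, 9), Mul(-1, Add(-8, Mul(-1, 201)))) = Add(4, Mul(-1, Add(-8, -201))) = Add(4, Mul(-1, -209)) = Add(4, 209) = 213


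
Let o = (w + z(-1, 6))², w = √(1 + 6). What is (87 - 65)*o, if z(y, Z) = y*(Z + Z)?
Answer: 3322 - 528*√7 ≈ 1925.0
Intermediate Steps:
z(y, Z) = 2*Z*y (z(y, Z) = y*(2*Z) = 2*Z*y)
w = √7 ≈ 2.6458
o = (-12 + √7)² (o = (√7 + 2*6*(-1))² = (√7 - 12)² = (-12 + √7)² ≈ 87.502)
(87 - 65)*o = (87 - 65)*(12 - √7)² = 22*(12 - √7)²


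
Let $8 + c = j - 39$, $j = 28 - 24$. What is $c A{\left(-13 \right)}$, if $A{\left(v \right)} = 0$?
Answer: $0$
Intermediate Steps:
$j = 4$
$c = -43$ ($c = -8 + \left(4 - 39\right) = -8 - 35 = -43$)
$c A{\left(-13 \right)} = \left(-43\right) 0 = 0$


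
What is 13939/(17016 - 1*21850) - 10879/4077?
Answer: -109418389/19708218 ≈ -5.5519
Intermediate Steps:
13939/(17016 - 1*21850) - 10879/4077 = 13939/(17016 - 21850) - 10879*1/4077 = 13939/(-4834) - 10879/4077 = 13939*(-1/4834) - 10879/4077 = -13939/4834 - 10879/4077 = -109418389/19708218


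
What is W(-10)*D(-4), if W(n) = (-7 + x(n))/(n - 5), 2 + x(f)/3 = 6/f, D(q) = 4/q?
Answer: -74/75 ≈ -0.98667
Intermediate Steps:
x(f) = -6 + 18/f (x(f) = -6 + 3*(6/f) = -6 + 18/f)
W(n) = (-13 + 18/n)/(-5 + n) (W(n) = (-7 + (-6 + 18/n))/(n - 5) = (-13 + 18/n)/(-5 + n))
W(-10)*D(-4) = ((18 - 13*(-10))/((-10)*(-5 - 10)))*(4/(-4)) = (-1/10*(18 + 130)/(-15))*(4*(-1/4)) = -1/10*(-1/15)*148*(-1) = (74/75)*(-1) = -74/75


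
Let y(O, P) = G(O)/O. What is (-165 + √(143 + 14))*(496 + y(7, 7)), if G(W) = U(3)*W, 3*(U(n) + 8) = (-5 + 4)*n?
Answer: -80355 + 487*√157 ≈ -74253.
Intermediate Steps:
U(n) = -8 - n/3 (U(n) = -8 + ((-5 + 4)*n)/3 = -8 + (-n)/3 = -8 - n/3)
G(W) = -9*W (G(W) = (-8 - ⅓*3)*W = (-8 - 1)*W = -9*W)
y(O, P) = -9 (y(O, P) = (-9*O)/O = -9)
(-165 + √(143 + 14))*(496 + y(7, 7)) = (-165 + √(143 + 14))*(496 - 9) = (-165 + √157)*487 = -80355 + 487*√157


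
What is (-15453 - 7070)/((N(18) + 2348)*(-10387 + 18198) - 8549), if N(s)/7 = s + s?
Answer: -22523/20300051 ≈ -0.0011095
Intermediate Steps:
N(s) = 14*s (N(s) = 7*(s + s) = 7*(2*s) = 14*s)
(-15453 - 7070)/((N(18) + 2348)*(-10387 + 18198) - 8549) = (-15453 - 7070)/((14*18 + 2348)*(-10387 + 18198) - 8549) = -22523/((252 + 2348)*7811 - 8549) = -22523/(2600*7811 - 8549) = -22523/(20308600 - 8549) = -22523/20300051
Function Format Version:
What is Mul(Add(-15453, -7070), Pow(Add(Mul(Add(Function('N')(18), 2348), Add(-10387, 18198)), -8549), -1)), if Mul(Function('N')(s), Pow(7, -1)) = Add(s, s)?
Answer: Rational(-22523, 20300051) ≈ -0.0011095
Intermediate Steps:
Function('N')(s) = Mul(14, s) (Function('N')(s) = Mul(7, Add(s, s)) = Mul(7, Mul(2, s)) = Mul(14, s))
Mul(Add(-15453, -7070), Pow(Add(Mul(Add(Function('N')(18), 2348), Add(-10387, 18198)), -8549), -1)) = Mul(Add(-15453, -7070), Pow(Add(Mul(Add(Mul(14, 18), 2348), Add(-10387, 18198)), -8549), -1)) = Mul(-22523, Pow(Add(Mul(Add(252, 2348), 7811), -8549), -1)) = Mul(-22523, Pow(Add(Mul(2600, 7811), -8549), -1)) = Mul(-22523, Pow(Add(20308600, -8549), -1)) = Mul(-22523, Pow(20300051, -1)) = Mul(-22523, Rational(1, 20300051)) = Rational(-22523, 20300051)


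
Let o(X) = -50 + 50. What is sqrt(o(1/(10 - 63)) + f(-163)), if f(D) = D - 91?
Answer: I*sqrt(254) ≈ 15.937*I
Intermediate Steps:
f(D) = -91 + D
o(X) = 0
sqrt(o(1/(10 - 63)) + f(-163)) = sqrt(0 + (-91 - 163)) = sqrt(0 - 254) = sqrt(-254) = I*sqrt(254)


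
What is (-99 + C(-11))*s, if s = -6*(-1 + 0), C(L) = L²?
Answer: 132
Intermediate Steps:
s = 6 (s = -6*(-1) = 6)
(-99 + C(-11))*s = (-99 + (-11)²)*6 = (-99 + 121)*6 = 22*6 = 132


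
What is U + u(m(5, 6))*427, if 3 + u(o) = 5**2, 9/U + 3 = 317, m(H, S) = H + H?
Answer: 2949725/314 ≈ 9394.0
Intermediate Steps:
m(H, S) = 2*H
U = 9/314 (U = 9/(-3 + 317) = 9/314 ≈ 0.028662)
u(o) = 22 (u(o) = -3 + 5**2 = -3 + 25 = 22)
U + u(m(5, 6))*427 = 9/314 + 22*427 = 9/314 + 9394 = 2949725/314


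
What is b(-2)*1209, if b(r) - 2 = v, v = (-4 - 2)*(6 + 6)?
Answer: -84630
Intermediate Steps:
v = -72 (v = -6*12 = -72)
b(r) = -70 (b(r) = 2 - 72 = -70)
b(-2)*1209 = -70*1209 = -84630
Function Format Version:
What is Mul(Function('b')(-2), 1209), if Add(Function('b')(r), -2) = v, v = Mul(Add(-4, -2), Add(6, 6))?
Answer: -84630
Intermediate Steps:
v = -72 (v = Mul(-6, 12) = -72)
Function('b')(r) = -70 (Function('b')(r) = Add(2, -72) = -70)
Mul(Function('b')(-2), 1209) = Mul(-70, 1209) = -84630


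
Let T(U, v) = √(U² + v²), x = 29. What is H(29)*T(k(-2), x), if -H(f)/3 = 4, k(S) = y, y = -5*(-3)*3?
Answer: -12*√2866 ≈ -642.42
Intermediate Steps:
y = 45 (y = 15*3 = 45)
k(S) = 45
H(f) = -12 (H(f) = -3*4 = -12)
H(29)*T(k(-2), x) = -12*√(45² + 29²) = -12*√(2025 + 841) = -12*√2866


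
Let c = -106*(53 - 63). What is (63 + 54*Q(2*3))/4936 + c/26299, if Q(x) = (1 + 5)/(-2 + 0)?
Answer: 2628559/129811864 ≈ 0.020249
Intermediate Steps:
Q(x) = -3 (Q(x) = 6/(-2) = 6*(-½) = -3)
c = 1060 (c = -106*(-10) = 1060)
(63 + 54*Q(2*3))/4936 + c/26299 = (63 + 54*(-3))/4936 + 1060/26299 = (63 - 162)*(1/4936) + 1060*(1/26299) = -99*1/4936 + 1060/26299 = -99/4936 + 1060/26299 = 2628559/129811864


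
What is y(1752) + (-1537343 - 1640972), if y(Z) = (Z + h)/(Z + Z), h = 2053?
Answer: -11136811955/3504 ≈ -3.1783e+6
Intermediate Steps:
y(Z) = (2053 + Z)/(2*Z) (y(Z) = (Z + 2053)/(Z + Z) = (2053 + Z)/((2*Z)) = (2053 + Z)*(1/(2*Z)) = (2053 + Z)/(2*Z))
y(1752) + (-1537343 - 1640972) = (½)*(2053 + 1752)/1752 + (-1537343 - 1640972) = (½)*(1/1752)*3805 - 3178315 = 3805/3504 - 3178315 = -11136811955/3504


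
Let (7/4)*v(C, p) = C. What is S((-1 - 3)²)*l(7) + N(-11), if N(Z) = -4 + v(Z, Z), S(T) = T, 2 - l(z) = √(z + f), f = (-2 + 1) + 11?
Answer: 152/7 - 16*√17 ≈ -44.255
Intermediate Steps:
v(C, p) = 4*C/7
f = 10 (f = -1 + 11 = 10)
l(z) = 2 - √(10 + z) (l(z) = 2 - √(z + 10) = 2 - √(10 + z))
N(Z) = -4 + 4*Z/7
S((-1 - 3)²)*l(7) + N(-11) = (-1 - 3)²*(2 - √(10 + 7)) + (-4 + (4/7)*(-11)) = (-4)²*(2 - √17) + (-4 - 44/7) = 16*(2 - √17) - 72/7 = (32 - 16*√17) - 72/7 = 152/7 - 16*√17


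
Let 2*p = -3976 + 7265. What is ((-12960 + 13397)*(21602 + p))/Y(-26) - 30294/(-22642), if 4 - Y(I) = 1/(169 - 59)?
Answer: 12650762875388/4969919 ≈ 2.5455e+6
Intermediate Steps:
p = 3289/2 (p = (-3976 + 7265)/2 = (½)*3289 = 3289/2 ≈ 1644.5)
Y(I) = 439/110 (Y(I) = 4 - 1/(169 - 59) = 4 - 1/110 = 439/110)
((-12960 + 13397)*(21602 + p))/Y(-26) - 30294/(-22642) = ((-12960 + 13397)*(21602 + 3289/2))/(439/110) - 30294/(-22642) = (437*(46493/2))*(110/439) - 30294*(-1/22642) = (20317441/2)*(110/439) + 15147/11321 = 1117459255/439 + 15147/11321 = 12650762875388/4969919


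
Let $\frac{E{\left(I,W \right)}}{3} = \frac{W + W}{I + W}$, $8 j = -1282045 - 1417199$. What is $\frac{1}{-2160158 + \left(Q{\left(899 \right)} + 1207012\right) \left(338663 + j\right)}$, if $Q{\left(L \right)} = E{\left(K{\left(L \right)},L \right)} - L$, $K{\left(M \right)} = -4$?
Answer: $\frac{358}{542203357523} \approx 6.6027 \cdot 10^{-10}$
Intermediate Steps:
$j = - \frac{674811}{2}$ ($j = \frac{-1282045 - 1417199}{8} = \frac{1}{8} \left(-2699244\right) = - \frac{674811}{2} \approx -3.3741 \cdot 10^{5}$)
$E{\left(I,W \right)} = \frac{6 W}{I + W}$ ($E{\left(I,W \right)} = 3 \frac{W + W}{I + W} = 3 \frac{2 W}{I + W} = \frac{6 W}{I + W}$)
$Q{\left(L \right)} = - L + \frac{6 L}{-4 + L}$ ($Q{\left(L \right)} = \frac{6 L}{-4 + L} - L = - L + \frac{6 L}{-4 + L}$)
$\frac{1}{-2160158 + \left(Q{\left(899 \right)} + 1207012\right) \left(338663 + j\right)} = \frac{1}{-2160158 + \left(\frac{899 \left(10 - 899\right)}{-4 + 899} + 1207012\right) \left(338663 - \frac{674811}{2}\right)} = \frac{1}{-2160158 + \left(\frac{899 \left(10 - 899\right)}{895} + 1207012\right) \frac{2515}{2}} = \frac{1}{-2160158 + \left(899 \cdot \frac{1}{895} \left(-889\right) + 1207012\right) \frac{2515}{2}} = \frac{1}{-2160158 + \left(- \frac{799211}{895} + 1207012\right) \frac{2515}{2}} = \frac{1}{-2160158 + \frac{1079476529}{895} \cdot \frac{2515}{2}} = \frac{1}{-2160158 + \frac{542976694087}{358}} = \frac{1}{\frac{542203357523}{358}} = \frac{358}{542203357523}$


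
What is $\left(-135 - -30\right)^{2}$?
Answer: $11025$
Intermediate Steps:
$\left(-135 - -30\right)^{2} = \left(-135 + \left(-23 + 53\right)\right)^{2} = \left(-135 + 30\right)^{2} = \left(-105\right)^{2} = 11025$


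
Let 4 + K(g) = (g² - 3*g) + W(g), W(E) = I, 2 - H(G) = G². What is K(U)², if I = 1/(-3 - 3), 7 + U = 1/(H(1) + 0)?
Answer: 89401/36 ≈ 2483.4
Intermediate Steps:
H(G) = 2 - G²
U = -6 (U = -7 + 1/((2 - 1*1²) + 0) = -7 + 1/((2 - 1*1) + 0) = -7 + 1/((2 - 1) + 0) = -7 + 1/(1 + 0) = -7 + 1/1 = -7 + 1 = -6)
I = -⅙ (I = 1/(-6) = -⅙ ≈ -0.16667)
W(E) = -⅙
K(g) = -25/6 + g² - 3*g (K(g) = -4 + ((g² - 3*g) - ⅙) = -4 + (-⅙ + g² - 3*g) = -25/6 + g² - 3*g)
K(U)² = (-25/6 + (-6)² - 3*(-6))² = (-25/6 + 36 + 18)² = (299/6)² = 89401/36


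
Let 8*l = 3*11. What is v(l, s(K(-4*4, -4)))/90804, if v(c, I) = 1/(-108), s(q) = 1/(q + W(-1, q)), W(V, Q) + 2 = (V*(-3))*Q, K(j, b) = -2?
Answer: -1/9806832 ≈ -1.0197e-7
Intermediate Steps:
l = 33/8 (l = (3*11)/8 = (1/8)*33 = 33/8 ≈ 4.1250)
W(V, Q) = -2 - 3*Q*V (W(V, Q) = -2 + (V*(-3))*Q = -2 + (-3*V)*Q = -2 - 3*Q*V)
s(q) = 1/(-2 + 4*q) (s(q) = 1/(q + (-2 - 3*q*(-1))) = 1/(q + (-2 + 3*q)) = 1/(-2 + 4*q))
v(c, I) = -1/108
v(l, s(K(-4*4, -4)))/90804 = -1/108/90804 = -1/108*1/90804 = -1/9806832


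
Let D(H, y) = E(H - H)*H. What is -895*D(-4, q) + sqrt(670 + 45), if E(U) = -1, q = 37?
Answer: -3580 + sqrt(715) ≈ -3553.3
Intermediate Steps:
D(H, y) = -H
-895*D(-4, q) + sqrt(670 + 45) = -(-895)*(-4) + sqrt(670 + 45) = -895*4 + sqrt(715) = -3580 + sqrt(715)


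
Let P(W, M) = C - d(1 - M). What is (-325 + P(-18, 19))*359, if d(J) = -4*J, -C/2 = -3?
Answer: -140369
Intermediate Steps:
C = 6 (C = -2*(-3) = 6)
P(W, M) = 10 - 4*M (P(W, M) = 6 - (-4)*(1 - M) = 6 - (-4 + 4*M) = 6 + (4 - 4*M) = 10 - 4*M)
(-325 + P(-18, 19))*359 = (-325 + (10 - 4*19))*359 = (-325 + (10 - 76))*359 = (-325 - 66)*359 = -391*359 = -140369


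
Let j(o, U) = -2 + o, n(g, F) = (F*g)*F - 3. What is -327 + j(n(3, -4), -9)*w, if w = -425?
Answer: -18602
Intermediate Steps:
n(g, F) = -3 + g*F**2 (n(g, F) = g*F**2 - 3 = -3 + g*F**2)
-327 + j(n(3, -4), -9)*w = -327 + (-2 + (-3 + 3*(-4)**2))*(-425) = -327 + (-2 + (-3 + 3*16))*(-425) = -327 + (-2 + (-3 + 48))*(-425) = -327 + (-2 + 45)*(-425) = -327 + 43*(-425) = -327 - 18275 = -18602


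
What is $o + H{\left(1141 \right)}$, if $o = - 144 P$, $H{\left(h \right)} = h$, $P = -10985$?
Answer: $1582981$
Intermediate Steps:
$o = 1581840$ ($o = \left(-144\right) \left(-10985\right) = 1581840$)
$o + H{\left(1141 \right)} = 1581840 + 1141 = 1582981$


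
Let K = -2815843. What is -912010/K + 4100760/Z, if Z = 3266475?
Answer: 968410280362/613192050895 ≈ 1.5793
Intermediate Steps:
-912010/K + 4100760/Z = -912010/(-2815843) + 4100760/3266475 = -912010*(-1/2815843) + 4100760*(1/3266475) = 912010/2815843 + 273384/217765 = 968410280362/613192050895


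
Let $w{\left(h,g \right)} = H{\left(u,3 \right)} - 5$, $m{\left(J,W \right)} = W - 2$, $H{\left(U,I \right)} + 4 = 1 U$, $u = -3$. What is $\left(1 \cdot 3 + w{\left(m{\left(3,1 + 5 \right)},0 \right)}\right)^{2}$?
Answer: $81$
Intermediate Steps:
$H{\left(U,I \right)} = -4 + U$ ($H{\left(U,I \right)} = -4 + 1 U = -4 + U$)
$m{\left(J,W \right)} = -2 + W$
$w{\left(h,g \right)} = -12$ ($w{\left(h,g \right)} = \left(-4 - 3\right) - 5 = -7 - 5 = -12$)
$\left(1 \cdot 3 + w{\left(m{\left(3,1 + 5 \right)},0 \right)}\right)^{2} = \left(1 \cdot 3 - 12\right)^{2} = \left(3 - 12\right)^{2} = \left(-9\right)^{2} = 81$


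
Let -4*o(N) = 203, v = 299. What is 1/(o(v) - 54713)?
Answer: -4/219055 ≈ -1.8260e-5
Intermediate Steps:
o(N) = -203/4 (o(N) = -¼*203 = -203/4)
1/(o(v) - 54713) = 1/(-203/4 - 54713) = 1/(-219055/4) = -4/219055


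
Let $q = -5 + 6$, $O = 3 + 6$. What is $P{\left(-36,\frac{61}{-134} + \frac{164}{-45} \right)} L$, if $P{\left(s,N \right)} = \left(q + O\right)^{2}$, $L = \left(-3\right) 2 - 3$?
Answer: $-900$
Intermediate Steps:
$O = 9$
$L = -9$ ($L = -6 - 3 = -9$)
$q = 1$
$P{\left(s,N \right)} = 100$ ($P{\left(s,N \right)} = \left(1 + 9\right)^{2} = 10^{2} = 100$)
$P{\left(-36,\frac{61}{-134} + \frac{164}{-45} \right)} L = 100 \left(-9\right) = -900$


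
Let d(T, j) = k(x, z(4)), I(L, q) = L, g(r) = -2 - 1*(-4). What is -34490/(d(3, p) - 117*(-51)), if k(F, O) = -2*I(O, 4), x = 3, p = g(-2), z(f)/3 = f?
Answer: -34490/5943 ≈ -5.8035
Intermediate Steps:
g(r) = 2 (g(r) = -2 + 4 = 2)
z(f) = 3*f
p = 2
k(F, O) = -2*O
d(T, j) = -24 (d(T, j) = -6*4 = -2*12 = -24)
-34490/(d(3, p) - 117*(-51)) = -34490/(-24 - 117*(-51)) = -34490/(-24 + 5967) = -34490/5943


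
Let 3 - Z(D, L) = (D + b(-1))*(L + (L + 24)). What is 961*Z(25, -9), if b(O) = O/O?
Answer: -147033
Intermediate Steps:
b(O) = 1
Z(D, L) = 3 - (1 + D)*(24 + 2*L) (Z(D, L) = 3 - (D + 1)*(L + (L + 24)) = 3 - (1 + D)*(L + (24 + L)) = 3 - (1 + D)*(24 + 2*L))
961*Z(25, -9) = 961*(-21 - 24*25 - 2*(-9) - 2*25*(-9)) = 961*(-21 - 600 + 18 + 450) = 961*(-153) = -147033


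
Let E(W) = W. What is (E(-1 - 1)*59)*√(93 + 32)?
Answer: -590*√5 ≈ -1319.3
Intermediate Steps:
(E(-1 - 1)*59)*√(93 + 32) = ((-1 - 1)*59)*√(93 + 32) = (-2*59)*√125 = -590*√5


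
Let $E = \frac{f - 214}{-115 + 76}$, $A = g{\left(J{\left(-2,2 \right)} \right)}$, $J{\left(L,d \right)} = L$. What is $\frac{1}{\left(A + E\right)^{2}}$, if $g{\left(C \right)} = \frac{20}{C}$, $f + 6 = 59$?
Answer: $\frac{1521}{52441} \approx 0.029004$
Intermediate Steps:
$f = 53$ ($f = -6 + 59 = 53$)
$A = -10$ ($A = \frac{20}{-2} = 20 \left(- \frac{1}{2}\right) = -10$)
$E = \frac{161}{39}$ ($E = \frac{53 - 214}{-115 + 76} = - \frac{161}{-39} = \left(-161\right) \left(- \frac{1}{39}\right) = \frac{161}{39} \approx 4.1282$)
$\frac{1}{\left(A + E\right)^{2}} = \frac{1}{\left(-10 + \frac{161}{39}\right)^{2}} = \frac{1}{\left(- \frac{229}{39}\right)^{2}} = \frac{1}{\frac{52441}{1521}} = \frac{1521}{52441}$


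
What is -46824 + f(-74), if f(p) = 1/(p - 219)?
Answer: -13719433/293 ≈ -46824.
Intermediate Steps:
f(p) = 1/(-219 + p)
-46824 + f(-74) = -46824 + 1/(-219 - 74) = -46824 + 1/(-293) = -46824 - 1/293 = -13719433/293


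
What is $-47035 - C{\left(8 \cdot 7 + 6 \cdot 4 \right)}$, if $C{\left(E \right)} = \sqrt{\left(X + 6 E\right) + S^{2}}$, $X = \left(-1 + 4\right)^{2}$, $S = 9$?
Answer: $-47035 - \sqrt{570} \approx -47059.0$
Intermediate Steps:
$X = 9$ ($X = 3^{2} = 9$)
$C{\left(E \right)} = \sqrt{90 + 6 E}$ ($C{\left(E \right)} = \sqrt{\left(9 + 6 E\right) + 9^{2}} = \sqrt{\left(9 + 6 E\right) + 81} = \sqrt{90 + 6 E}$)
$-47035 - C{\left(8 \cdot 7 + 6 \cdot 4 \right)} = -47035 - \sqrt{90 + 6 \left(8 \cdot 7 + 6 \cdot 4\right)} = -47035 - \sqrt{90 + 6 \left(56 + 24\right)} = -47035 - \sqrt{90 + 6 \cdot 80} = -47035 - \sqrt{90 + 480} = -47035 - \sqrt{570}$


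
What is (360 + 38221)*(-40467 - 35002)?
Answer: -2911669489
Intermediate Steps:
(360 + 38221)*(-40467 - 35002) = 38581*(-75469) = -2911669489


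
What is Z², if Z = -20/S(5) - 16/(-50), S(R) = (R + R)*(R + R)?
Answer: 9/625 ≈ 0.014400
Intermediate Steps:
S(R) = 4*R² (S(R) = (2*R)*(2*R) = 4*R²)
Z = 3/25 (Z = -20/(4*5²) - 16/(-50) = -20/(4*25) - 16*(-1/50) = -20/100 + 8/25 = -20*1/100 + 8/25 = -⅕ + 8/25 = 3/25 ≈ 0.12000)
Z² = (3/25)² = 9/625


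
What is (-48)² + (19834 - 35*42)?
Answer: 20668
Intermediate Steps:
(-48)² + (19834 - 35*42) = 2304 + (19834 - 1470) = 2304 + 18364 = 20668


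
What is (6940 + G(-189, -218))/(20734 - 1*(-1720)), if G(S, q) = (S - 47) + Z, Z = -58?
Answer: 3323/11227 ≈ 0.29598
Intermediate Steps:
G(S, q) = -105 + S (G(S, q) = (S - 47) - 58 = (-47 + S) - 58 = -105 + S)
(6940 + G(-189, -218))/(20734 - 1*(-1720)) = (6940 + (-105 - 189))/(20734 - 1*(-1720)) = (6940 - 294)/(20734 + 1720) = 6646/22454 = 6646*(1/22454) = 3323/11227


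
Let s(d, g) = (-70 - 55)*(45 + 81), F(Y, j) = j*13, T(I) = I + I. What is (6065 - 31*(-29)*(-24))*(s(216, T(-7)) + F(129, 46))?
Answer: 235022672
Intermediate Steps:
T(I) = 2*I
F(Y, j) = 13*j
s(d, g) = -15750 (s(d, g) = -125*126 = -15750)
(6065 - 31*(-29)*(-24))*(s(216, T(-7)) + F(129, 46)) = (6065 - 31*(-29)*(-24))*(-15750 + 13*46) = (6065 + 899*(-24))*(-15750 + 598) = (6065 - 21576)*(-15152) = -15511*(-15152) = 235022672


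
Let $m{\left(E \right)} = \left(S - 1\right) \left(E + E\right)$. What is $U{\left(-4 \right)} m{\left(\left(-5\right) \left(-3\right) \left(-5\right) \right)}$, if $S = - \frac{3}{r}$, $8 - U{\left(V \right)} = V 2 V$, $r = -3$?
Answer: $0$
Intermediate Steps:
$U{\left(V \right)} = 8 - 2 V^{2}$ ($U{\left(V \right)} = 8 - V 2 V = 8 - 2 V V = 8 - 2 V^{2}$)
$S = 1$ ($S = - \frac{3}{-3} = \left(-3\right) \left(- \frac{1}{3}\right) = 1$)
$m{\left(E \right)} = 0$ ($m{\left(E \right)} = \left(1 - 1\right) \left(E + E\right) = 0 \cdot 2 E = 0$)
$U{\left(-4 \right)} m{\left(\left(-5\right) \left(-3\right) \left(-5\right) \right)} = \left(8 - 2 \left(-4\right)^{2}\right) 0 = \left(8 - 32\right) 0 = \left(-24\right) 0 = 0$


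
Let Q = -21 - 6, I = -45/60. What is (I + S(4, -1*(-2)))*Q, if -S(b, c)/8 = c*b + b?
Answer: 10449/4 ≈ 2612.3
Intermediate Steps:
I = -¾ (I = -45*1/60 = -¾ ≈ -0.75000)
Q = -27 (Q = -21 - 1*6 = -21 - 6 = -27)
S(b, c) = -8*b - 8*b*c (S(b, c) = -8*(c*b + b) = -8*(b*c + b) = -8*(b + b*c) = -8*b - 8*b*c)
(I + S(4, -1*(-2)))*Q = (-¾ - 8*4*(1 - 1*(-2)))*(-27) = (-¾ - 8*4*(1 + 2))*(-27) = (-¾ - 8*4*3)*(-27) = (-¾ - 96)*(-27) = -387/4*(-27) = 10449/4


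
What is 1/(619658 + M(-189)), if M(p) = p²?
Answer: 1/655379 ≈ 1.5258e-6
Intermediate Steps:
1/(619658 + M(-189)) = 1/(619658 + (-189)²) = 1/(619658 + 35721) = 1/655379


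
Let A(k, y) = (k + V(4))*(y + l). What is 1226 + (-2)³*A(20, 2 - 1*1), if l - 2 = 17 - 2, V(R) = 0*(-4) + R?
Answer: -2230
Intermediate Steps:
V(R) = R (V(R) = 0 + R = R)
l = 17 (l = 2 + (17 - 2) = 2 + 15 = 17)
A(k, y) = (4 + k)*(17 + y) (A(k, y) = (k + 4)*(y + 17) = (4 + k)*(17 + y))
1226 + (-2)³*A(20, 2 - 1*1) = 1226 + (-2)³*(68 + 4*(2 - 1*1) + 17*20 + 20*(2 - 1*1)) = 1226 - 8*(68 + 4*(2 - 1) + 340 + 20*(2 - 1)) = 1226 - 8*(68 + 4*1 + 340 + 20*1) = 1226 - 8*(68 + 4 + 340 + 20) = 1226 - 8*432 = 1226 - 3456 = -2230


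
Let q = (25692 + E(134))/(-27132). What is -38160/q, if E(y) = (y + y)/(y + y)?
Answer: 1035357120/25693 ≈ 40297.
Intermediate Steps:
E(y) = 1 (E(y) = (2*y)/((2*y)) = (2*y)*(1/(2*y)) = 1)
q = -25693/27132 (q = (25692 + 1)/(-27132) = 25693*(-1/27132) = -25693/27132 ≈ -0.94696)
-38160/q = -38160/(-25693/27132) = -38160*(-27132/25693) = 1035357120/25693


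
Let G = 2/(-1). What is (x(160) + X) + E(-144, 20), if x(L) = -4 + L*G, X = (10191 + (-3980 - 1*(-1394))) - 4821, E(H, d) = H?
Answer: 2316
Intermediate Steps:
G = -2 (G = 2*(-1) = -2)
X = 2784 (X = (10191 + (-3980 + 1394)) - 4821 = (10191 - 2586) - 4821 = 7605 - 4821 = 2784)
x(L) = -4 - 2*L (x(L) = -4 + L*(-2) = -4 - 2*L)
(x(160) + X) + E(-144, 20) = ((-4 - 2*160) + 2784) - 144 = ((-4 - 320) + 2784) - 144 = (-324 + 2784) - 144 = 2460 - 144 = 2316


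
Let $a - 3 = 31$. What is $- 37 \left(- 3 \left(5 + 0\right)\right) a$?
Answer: $18870$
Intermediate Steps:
$a = 34$ ($a = 3 + 31 = 34$)
$- 37 \left(- 3 \left(5 + 0\right)\right) a = - 37 \left(- 3 \left(5 + 0\right)\right) 34 = - 37 \left(\left(-3\right) 5\right) 34 = \left(-37\right) \left(-15\right) 34 = 555 \cdot 34 = 18870$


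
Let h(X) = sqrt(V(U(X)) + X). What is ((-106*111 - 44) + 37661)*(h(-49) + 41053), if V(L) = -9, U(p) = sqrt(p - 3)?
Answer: 1061261103 + 25851*I*sqrt(58) ≈ 1.0613e+9 + 1.9688e+5*I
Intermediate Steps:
U(p) = sqrt(-3 + p)
h(X) = sqrt(-9 + X)
((-106*111 - 44) + 37661)*(h(-49) + 41053) = ((-106*111 - 44) + 37661)*(sqrt(-9 - 49) + 41053) = ((-11766 - 44) + 37661)*(sqrt(-58) + 41053) = (-11810 + 37661)*(I*sqrt(58) + 41053) = 25851*(41053 + I*sqrt(58)) = 1061261103 + 25851*I*sqrt(58)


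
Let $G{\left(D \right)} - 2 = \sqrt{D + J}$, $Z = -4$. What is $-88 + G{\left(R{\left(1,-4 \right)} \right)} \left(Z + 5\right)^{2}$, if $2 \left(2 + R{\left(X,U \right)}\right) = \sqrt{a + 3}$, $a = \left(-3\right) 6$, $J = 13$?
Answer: $-86 + \frac{\sqrt{44 + 2 i \sqrt{15}}}{2} \approx -82.671 + 0.29082 i$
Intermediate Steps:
$a = -18$
$R{\left(X,U \right)} = -2 + \frac{i \sqrt{15}}{2}$ ($R{\left(X,U \right)} = -2 + \frac{\sqrt{-18 + 3}}{2} = -2 + \frac{\sqrt{-15}}{2} = -2 + \frac{i \sqrt{15}}{2}$)
$G{\left(D \right)} = 2 + \sqrt{13 + D}$ ($G{\left(D \right)} = 2 + \sqrt{D + 13} = 2 + \sqrt{13 + D}$)
$-88 + G{\left(R{\left(1,-4 \right)} \right)} \left(Z + 5\right)^{2} = -88 + \left(2 + \sqrt{13 - \left(2 - \frac{i \sqrt{15}}{2}\right)}\right) \left(-4 + 5\right)^{2} = -88 + \left(2 + \sqrt{11 + \frac{i \sqrt{15}}{2}}\right) 1^{2} = -88 + \left(2 + \sqrt{11 + \frac{i \sqrt{15}}{2}}\right) 1 = -88 + \left(2 + \sqrt{11 + \frac{i \sqrt{15}}{2}}\right) = -86 + \sqrt{11 + \frac{i \sqrt{15}}{2}}$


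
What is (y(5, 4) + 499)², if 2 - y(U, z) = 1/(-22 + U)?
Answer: 72556324/289 ≈ 2.5106e+5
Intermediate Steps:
y(U, z) = 2 - 1/(-22 + U)
(y(5, 4) + 499)² = ((-45 + 2*5)/(-22 + 5) + 499)² = ((-45 + 10)/(-17) + 499)² = (-1/17*(-35) + 499)² = (35/17 + 499)² = (8518/17)² = 72556324/289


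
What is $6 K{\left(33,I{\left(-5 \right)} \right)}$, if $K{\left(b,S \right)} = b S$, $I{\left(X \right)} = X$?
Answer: $-990$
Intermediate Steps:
$K{\left(b,S \right)} = S b$
$6 K{\left(33,I{\left(-5 \right)} \right)} = 6 \left(\left(-5\right) 33\right) = 6 \left(-165\right) = -990$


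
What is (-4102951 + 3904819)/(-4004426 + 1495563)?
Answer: 198132/2508863 ≈ 0.078973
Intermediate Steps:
(-4102951 + 3904819)/(-4004426 + 1495563) = -198132/(-2508863) = -198132*(-1/2508863) = 198132/2508863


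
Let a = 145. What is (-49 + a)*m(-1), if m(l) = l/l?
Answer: 96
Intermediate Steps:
m(l) = 1
(-49 + a)*m(-1) = (-49 + 145)*1 = 96*1 = 96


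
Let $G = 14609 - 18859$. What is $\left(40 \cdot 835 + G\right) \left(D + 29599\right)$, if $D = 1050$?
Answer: $893418350$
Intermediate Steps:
$G = -4250$ ($G = 14609 - 18859 = -4250$)
$\left(40 \cdot 835 + G\right) \left(D + 29599\right) = \left(40 \cdot 835 - 4250\right) \left(1050 + 29599\right) = \left(33400 - 4250\right) 30649 = 29150 \cdot 30649 = 893418350$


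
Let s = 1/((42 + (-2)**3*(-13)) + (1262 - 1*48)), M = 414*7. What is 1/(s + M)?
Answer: 1360/3941281 ≈ 0.00034507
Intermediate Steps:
M = 2898
s = 1/1360 (s = 1/((42 - 8*(-13)) + (1262 - 48)) = 1/((42 + 104) + 1214) = 1/(146 + 1214) = 1/1360 ≈ 0.00073529)
1/(s + M) = 1/(1/1360 + 2898) = 1/(3941281/1360) = 1360/3941281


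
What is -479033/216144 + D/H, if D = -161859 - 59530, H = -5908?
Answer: 1607920609/45606384 ≈ 35.256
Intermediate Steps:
D = -221389
-479033/216144 + D/H = -479033/216144 - 221389/(-5908) = -479033*1/216144 - 221389*(-1/5908) = -479033/216144 + 31627/844 = 1607920609/45606384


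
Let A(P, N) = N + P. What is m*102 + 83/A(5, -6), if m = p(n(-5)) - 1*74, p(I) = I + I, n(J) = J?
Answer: -8651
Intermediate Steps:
p(I) = 2*I
m = -84 (m = 2*(-5) - 1*74 = -10 - 74 = -84)
m*102 + 83/A(5, -6) = -84*102 + 83/(-6 + 5) = -8568 + 83/(-1) = -8568 + 83*(-1) = -8568 - 83 = -8651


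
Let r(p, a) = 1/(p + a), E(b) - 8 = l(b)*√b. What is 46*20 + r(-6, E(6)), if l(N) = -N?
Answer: 97519/106 - 3*√6/106 ≈ 919.92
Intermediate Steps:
E(b) = 8 - b^(3/2) (E(b) = 8 + (-b)*√b = 8 - b^(3/2))
r(p, a) = 1/(a + p)
46*20 + r(-6, E(6)) = 46*20 + 1/((8 - 6^(3/2)) - 6) = 920 + 1/((8 - 6*√6) - 6) = 920 + 1/(2 - 6*√6)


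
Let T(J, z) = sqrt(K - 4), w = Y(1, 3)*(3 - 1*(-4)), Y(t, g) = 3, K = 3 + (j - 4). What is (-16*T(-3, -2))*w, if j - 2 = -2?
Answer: -336*I*sqrt(5) ≈ -751.32*I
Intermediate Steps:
j = 0 (j = 2 - 2 = 0)
K = -1 (K = 3 + (0 - 4) = 3 - 4 = -1)
w = 21 (w = 3*(3 - 1*(-4)) = 3*(3 + 4) = 3*7 = 21)
T(J, z) = I*sqrt(5) (T(J, z) = sqrt(-1 - 4) = sqrt(-5) = I*sqrt(5))
(-16*T(-3, -2))*w = -16*I*sqrt(5)*21 = -336*I*sqrt(5)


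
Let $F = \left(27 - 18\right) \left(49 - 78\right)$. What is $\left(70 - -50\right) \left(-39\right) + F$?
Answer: $-4941$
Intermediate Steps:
$F = -261$ ($F = 9 \left(-29\right) = -261$)
$\left(70 - -50\right) \left(-39\right) + F = \left(70 - -50\right) \left(-39\right) - 261 = \left(70 + 50\right) \left(-39\right) - 261 = 120 \left(-39\right) - 261 = -4680 - 261 = -4941$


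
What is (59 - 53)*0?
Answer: 0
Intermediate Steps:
(59 - 53)*0 = 6*0 = 0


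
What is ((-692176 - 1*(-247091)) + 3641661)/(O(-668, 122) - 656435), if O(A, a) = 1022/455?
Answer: -207777440/42668129 ≈ -4.8696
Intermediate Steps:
O(A, a) = 146/65 (O(A, a) = 1022*(1/455) = 146/65)
((-692176 - 1*(-247091)) + 3641661)/(O(-668, 122) - 656435) = ((-692176 - 1*(-247091)) + 3641661)/(146/65 - 656435) = ((-692176 + 247091) + 3641661)/(-42668129/65) = (-445085 + 3641661)*(-65/42668129) = 3196576*(-65/42668129) = -207777440/42668129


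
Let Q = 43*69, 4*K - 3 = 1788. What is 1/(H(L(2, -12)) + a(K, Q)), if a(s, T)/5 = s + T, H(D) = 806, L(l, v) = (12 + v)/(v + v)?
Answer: 4/71519 ≈ 5.5929e-5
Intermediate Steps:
L(l, v) = (12 + v)/(2*v) (L(l, v) = (12 + v)/((2*v)) = (12 + v)*(1/(2*v)) = (12 + v)/(2*v))
K = 1791/4 (K = ¾ + (¼)*1788 = ¾ + 447 = 1791/4 ≈ 447.75)
Q = 2967
a(s, T) = 5*T + 5*s (a(s, T) = 5*(s + T) = 5*(T + s) = 5*T + 5*s)
1/(H(L(2, -12)) + a(K, Q)) = 1/(806 + (5*2967 + 5*(1791/4))) = 1/(806 + (14835 + 8955/4)) = 1/(806 + 68295/4) = 1/(71519/4) = 4/71519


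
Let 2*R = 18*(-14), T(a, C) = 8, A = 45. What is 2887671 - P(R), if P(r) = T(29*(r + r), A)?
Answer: 2887663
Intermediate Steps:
R = -126 (R = (18*(-14))/2 = (1/2)*(-252) = -126)
P(r) = 8
2887671 - P(R) = 2887671 - 1*8 = 2887671 - 8 = 2887663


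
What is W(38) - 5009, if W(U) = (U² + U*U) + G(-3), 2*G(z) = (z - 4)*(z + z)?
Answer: -2100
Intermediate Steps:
G(z) = z*(-4 + z) (G(z) = ((z - 4)*(z + z))/2 = ((-4 + z)*(2*z))/2 = (2*z*(-4 + z))/2 = z*(-4 + z))
W(U) = 21 + 2*U² (W(U) = (U² + U*U) - 3*(-4 - 3) = (U² + U²) - 3*(-7) = 2*U² + 21 = 21 + 2*U²)
W(38) - 5009 = (21 + 2*38²) - 5009 = (21 + 2*1444) - 5009 = (21 + 2888) - 5009 = 2909 - 5009 = -2100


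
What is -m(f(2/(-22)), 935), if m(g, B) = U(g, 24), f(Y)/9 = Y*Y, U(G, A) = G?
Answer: -9/121 ≈ -0.074380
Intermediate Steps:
f(Y) = 9*Y² (f(Y) = 9*(Y*Y) = 9*Y²)
m(g, B) = g
-m(f(2/(-22)), 935) = -9*(2/(-22))² = -9*(2*(-1/22))² = -9*(-1/11)² = -9/121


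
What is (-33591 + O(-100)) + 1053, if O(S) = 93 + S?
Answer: -32545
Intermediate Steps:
(-33591 + O(-100)) + 1053 = (-33591 + (93 - 100)) + 1053 = (-33591 - 7) + 1053 = -33598 + 1053 = -32545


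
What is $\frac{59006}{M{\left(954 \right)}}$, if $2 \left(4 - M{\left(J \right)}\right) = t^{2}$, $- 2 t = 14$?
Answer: $- \frac{118012}{41} \approx -2878.3$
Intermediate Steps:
$t = -7$ ($t = \left(- \frac{1}{2}\right) 14 = -7$)
$M{\left(J \right)} = - \frac{41}{2}$ ($M{\left(J \right)} = 4 - \frac{\left(-7\right)^{2}}{2} = 4 - \frac{49}{2} = - \frac{41}{2}$)
$\frac{59006}{M{\left(954 \right)}} = \frac{59006}{- \frac{41}{2}} = 59006 \left(- \frac{2}{41}\right) = - \frac{118012}{41}$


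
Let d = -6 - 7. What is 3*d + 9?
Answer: -30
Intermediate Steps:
d = -13
3*d + 9 = 3*(-13) + 9 = -39 + 9 = -30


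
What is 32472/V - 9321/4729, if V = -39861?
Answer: -58344941/20944741 ≈ -2.7857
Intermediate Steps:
32472/V - 9321/4729 = 32472/(-39861) - 9321/4729 = 32472*(-1/39861) - 9321*1/4729 = -3608/4429 - 9321/4729 = -58344941/20944741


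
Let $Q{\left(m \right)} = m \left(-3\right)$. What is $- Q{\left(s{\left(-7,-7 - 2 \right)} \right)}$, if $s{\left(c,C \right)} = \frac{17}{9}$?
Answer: $\frac{17}{3} \approx 5.6667$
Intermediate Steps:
$s{\left(c,C \right)} = \frac{17}{9}$ ($s{\left(c,C \right)} = 17 \cdot \frac{1}{9} = \frac{17}{9}$)
$Q{\left(m \right)} = - 3 m$
$- Q{\left(s{\left(-7,-7 - 2 \right)} \right)} = - \frac{\left(-3\right) 17}{9} = \left(-1\right) \left(- \frac{17}{3}\right) = \frac{17}{3}$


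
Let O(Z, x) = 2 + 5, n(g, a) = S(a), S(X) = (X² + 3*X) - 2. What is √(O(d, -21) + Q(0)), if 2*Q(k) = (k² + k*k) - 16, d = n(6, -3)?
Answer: I ≈ 1.0*I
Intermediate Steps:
S(X) = -2 + X² + 3*X
n(g, a) = -2 + a² + 3*a
d = -2 (d = -2 + (-3)² + 3*(-3) = -2 + 9 - 9 = -2)
O(Z, x) = 7
Q(k) = -8 + k² (Q(k) = ((k² + k*k) - 16)/2 = ((k² + k²) - 16)/2 = (2*k² - 16)/2 = (-16 + 2*k²)/2 = -8 + k²)
√(O(d, -21) + Q(0)) = √(7 + (-8 + 0²)) = √(7 + (-8 + 0)) = √(7 - 8) = √(-1) = I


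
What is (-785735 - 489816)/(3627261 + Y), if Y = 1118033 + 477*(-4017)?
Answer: -1275551/2829185 ≈ -0.45085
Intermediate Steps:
Y = -798076 (Y = 1118033 - 1916109 = -798076)
(-785735 - 489816)/(3627261 + Y) = (-785735 - 489816)/(3627261 - 798076) = -1275551/2829185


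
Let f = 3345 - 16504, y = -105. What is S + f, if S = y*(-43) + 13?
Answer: -8631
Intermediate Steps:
f = -13159
S = 4528 (S = -105*(-43) + 13 = 4515 + 13 = 4528)
S + f = 4528 - 13159 = -8631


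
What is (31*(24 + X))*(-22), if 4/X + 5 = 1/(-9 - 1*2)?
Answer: -110825/7 ≈ -15832.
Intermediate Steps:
X = -11/14 (X = 4/(-5 + 1/(-9 - 1*2)) = 4/(-5 + 1/(-9 - 2)) = 4/(-5 + 1/(-11)) = 4/(-5 - 1/11) = 4/(-56/11) = 4*(-11/56) = -11/14 ≈ -0.78571)
(31*(24 + X))*(-22) = (31*(24 - 11/14))*(-22) = (31*(325/14))*(-22) = (10075/14)*(-22) = -110825/7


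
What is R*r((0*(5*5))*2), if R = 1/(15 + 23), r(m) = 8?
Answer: 4/19 ≈ 0.21053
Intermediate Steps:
R = 1/38 ≈ 0.026316
R*r((0*(5*5))*2) = (1/38)*8 = 4/19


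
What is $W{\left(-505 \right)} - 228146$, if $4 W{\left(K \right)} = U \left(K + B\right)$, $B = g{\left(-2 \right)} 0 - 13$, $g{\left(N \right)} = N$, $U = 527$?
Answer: $- \frac{592785}{2} \approx -2.9639 \cdot 10^{5}$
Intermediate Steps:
$B = -13$ ($B = \left(-2\right) 0 - 13 = 0 - 13 = -13$)
$W{\left(K \right)} = - \frac{6851}{4} + \frac{527 K}{4}$ ($W{\left(K \right)} = \frac{527 \left(K - 13\right)}{4} = \frac{527 \left(-13 + K\right)}{4} = \frac{-6851 + 527 K}{4} = - \frac{6851}{4} + \frac{527 K}{4}$)
$W{\left(-505 \right)} - 228146 = \left(- \frac{6851}{4} + \frac{527}{4} \left(-505\right)\right) - 228146 = \left(- \frac{6851}{4} - \frac{266135}{4}\right) - 228146 = - \frac{136493}{2} - 228146 = - \frac{592785}{2}$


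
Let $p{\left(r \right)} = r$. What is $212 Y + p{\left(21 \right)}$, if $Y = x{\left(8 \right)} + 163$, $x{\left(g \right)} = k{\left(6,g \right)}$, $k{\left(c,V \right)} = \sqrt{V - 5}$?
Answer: $34577 + 212 \sqrt{3} \approx 34944.0$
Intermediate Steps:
$k{\left(c,V \right)} = \sqrt{-5 + V}$
$x{\left(g \right)} = \sqrt{-5 + g}$
$Y = 163 + \sqrt{3}$ ($Y = \sqrt{-5 + 8} + 163 = \sqrt{3} + 163 = 163 + \sqrt{3} \approx 164.73$)
$212 Y + p{\left(21 \right)} = 212 \left(163 + \sqrt{3}\right) + 21 = \left(34556 + 212 \sqrt{3}\right) + 21 = 34577 + 212 \sqrt{3}$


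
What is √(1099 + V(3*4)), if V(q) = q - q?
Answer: √1099 ≈ 33.151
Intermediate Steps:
V(q) = 0
√(1099 + V(3*4)) = √(1099 + 0) = √1099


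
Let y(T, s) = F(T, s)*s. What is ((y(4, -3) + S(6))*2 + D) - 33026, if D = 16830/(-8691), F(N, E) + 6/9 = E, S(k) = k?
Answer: -95583434/2897 ≈ -32994.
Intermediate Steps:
F(N, E) = -⅔ + E
y(T, s) = s*(-⅔ + s) (y(T, s) = (-⅔ + s)*s = s*(-⅔ + s))
D = -5610/2897 (D = 16830*(-1/8691) = -5610/2897 ≈ -1.9365)
((y(4, -3) + S(6))*2 + D) - 33026 = (((⅓)*(-3)*(-2 + 3*(-3)) + 6)*2 - 5610/2897) - 33026 = (((⅓)*(-3)*(-2 - 9) + 6)*2 - 5610/2897) - 33026 = (((⅓)*(-3)*(-11) + 6)*2 - 5610/2897) - 33026 = ((11 + 6)*2 - 5610/2897) - 33026 = (17*2 - 5610/2897) - 33026 = (34 - 5610/2897) - 33026 = 92888/2897 - 33026 = -95583434/2897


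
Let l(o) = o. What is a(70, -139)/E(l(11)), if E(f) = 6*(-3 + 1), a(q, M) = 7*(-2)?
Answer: 7/6 ≈ 1.1667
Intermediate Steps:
a(q, M) = -14
E(f) = -12 (E(f) = 6*(-2) = -12)
a(70, -139)/E(l(11)) = -14/(-12) = -14*(-1/12) = 7/6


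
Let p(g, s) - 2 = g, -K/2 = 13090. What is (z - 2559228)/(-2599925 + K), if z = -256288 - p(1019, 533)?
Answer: 2816537/2626105 ≈ 1.0725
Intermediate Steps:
K = -26180 (K = -2*13090 = -26180)
p(g, s) = 2 + g
z = -257309 (z = -256288 - (2 + 1019) = -256288 - 1*1021 = -256288 - 1021 = -257309)
(z - 2559228)/(-2599925 + K) = (-257309 - 2559228)/(-2599925 - 26180) = -2816537/(-2626105) = -2816537*(-1/2626105) = 2816537/2626105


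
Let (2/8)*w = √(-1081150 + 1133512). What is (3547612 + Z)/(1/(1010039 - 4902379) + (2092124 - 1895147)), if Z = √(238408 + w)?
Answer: 13808512092080/766701456179 + 7784680*√(59602 + 3*√5818)/766701456179 ≈ 18.013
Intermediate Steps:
w = 12*√5818 (w = 4*√(-1081150 + 1133512) = 4*√52362 = 4*(3*√5818) = 12*√5818 ≈ 915.31)
Z = √(238408 + 12*√5818) ≈ 489.21
(3547612 + Z)/(1/(1010039 - 4902379) + (2092124 - 1895147)) = (3547612 + 2*√(59602 + 3*√5818))/(1/(1010039 - 4902379) + (2092124 - 1895147)) = (3547612 + 2*√(59602 + 3*√5818))/(1/(-3892340) + 196977) = (3547612 + 2*√(59602 + 3*√5818))/(-1/3892340 + 196977) = (3547612 + 2*√(59602 + 3*√5818))/(766701456179/3892340) = (3547612 + 2*√(59602 + 3*√5818))*(3892340/766701456179) = 13808512092080/766701456179 + 7784680*√(59602 + 3*√5818)/766701456179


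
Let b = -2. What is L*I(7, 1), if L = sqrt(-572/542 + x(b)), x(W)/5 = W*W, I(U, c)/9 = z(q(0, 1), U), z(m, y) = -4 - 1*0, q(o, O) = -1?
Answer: -36*sqrt(1391314)/271 ≈ -156.69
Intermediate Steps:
z(m, y) = -4 (z(m, y) = -4 + 0 = -4)
I(U, c) = -36 (I(U, c) = 9*(-4) = -36)
x(W) = 5*W**2 (x(W) = 5*(W*W) = 5*W**2)
L = sqrt(1391314)/271 (L = sqrt(-572/542 + 5*(-2)**2) = sqrt(-572*1/542 + 5*4) = sqrt(-286/271 + 20) = sqrt(5134/271) = sqrt(1391314)/271 ≈ 4.3525)
L*I(7, 1) = (sqrt(1391314)/271)*(-36) = -36*sqrt(1391314)/271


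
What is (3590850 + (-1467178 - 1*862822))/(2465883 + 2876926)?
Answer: 1260850/5342809 ≈ 0.23599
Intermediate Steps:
(3590850 + (-1467178 - 1*862822))/(2465883 + 2876926) = (3590850 + (-1467178 - 862822))/5342809 = (3590850 - 2330000)*(1/5342809) = 1260850*(1/5342809) = 1260850/5342809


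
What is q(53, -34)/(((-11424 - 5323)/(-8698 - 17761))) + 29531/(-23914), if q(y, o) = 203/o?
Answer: -36315304779/3404145943 ≈ -10.668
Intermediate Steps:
q(53, -34)/(((-11424 - 5323)/(-8698 - 17761))) + 29531/(-23914) = (203/(-34))/(((-11424 - 5323)/(-8698 - 17761))) + 29531/(-23914) = (203*(-1/34))/((-16747/(-26459))) + 29531*(-1/23914) = -203/(34*((-16747*(-1/26459)))) - 29531/23914 = -203/(34*16747/26459) - 29531/23914 = -203/34*26459/16747 - 29531/23914 = -5371177/569398 - 29531/23914 = -36315304779/3404145943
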